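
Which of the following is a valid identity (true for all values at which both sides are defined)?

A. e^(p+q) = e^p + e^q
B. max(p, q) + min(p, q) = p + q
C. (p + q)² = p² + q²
B

A: fails at (2, 4) — LHS = e^6 ≈ 403.4, RHS = e^2 + e^4 ≈ 61.99.
B: holds — e.g. at (1, 3), both sides equal 4.
C: fails at (4, 4) — LHS = 64, RHS = 32.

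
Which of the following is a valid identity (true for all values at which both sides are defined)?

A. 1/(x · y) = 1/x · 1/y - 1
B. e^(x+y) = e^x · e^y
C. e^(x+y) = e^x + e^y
B

A: fails at (2, 3) — LHS = 1/6, RHS = -5/6.
B: holds — e.g. at (2, 2), both sides equal e^4 ≈ 54.6.
C: fails at (6, 7) — LHS = e^13 ≈ 442413.4, RHS = e^6 + e^7 ≈ 1500.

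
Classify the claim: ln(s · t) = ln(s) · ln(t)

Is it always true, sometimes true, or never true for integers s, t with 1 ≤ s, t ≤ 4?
It holds at (s, t) = (1, 1) (both sides equal 0), but fails at (s, t) = (4, 1) (LHS = ln(4) ≈ 1.386, RHS = 0).

Answer: Sometimes true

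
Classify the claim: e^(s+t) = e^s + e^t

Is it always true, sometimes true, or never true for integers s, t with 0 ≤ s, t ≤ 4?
The claim fails for every pair in the range. For instance at (s, t) = (4, 2): LHS = e^6 ≈ 403.4, RHS = e^2 + e^4 ≈ 61.99.

Answer: Never true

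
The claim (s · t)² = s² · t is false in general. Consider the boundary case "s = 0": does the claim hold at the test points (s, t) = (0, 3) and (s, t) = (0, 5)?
Yes, holds at both test points

At (0, 3): LHS = 0, RHS = 0 → equal
At (0, 5): LHS = 0, RHS = 0 → equal

So the claim does hold at both of these boundary points, even though it is not an identity.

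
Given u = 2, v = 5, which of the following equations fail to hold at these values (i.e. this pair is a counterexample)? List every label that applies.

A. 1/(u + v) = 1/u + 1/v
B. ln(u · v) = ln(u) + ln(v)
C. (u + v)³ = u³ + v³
A, C

Evaluating each claim at the given values:
A. LHS = 1/7, RHS = 7/10 → fails here (LHS ≠ RHS)
B. LHS = ln(10) ≈ 2.303, RHS = ln(2) + ln(5) ≈ 2.303 → holds here (LHS = RHS)
C. LHS = 343, RHS = 133 → fails here (LHS ≠ RHS)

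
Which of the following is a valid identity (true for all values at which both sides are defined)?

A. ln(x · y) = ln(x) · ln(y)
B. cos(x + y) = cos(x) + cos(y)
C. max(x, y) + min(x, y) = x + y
A: fails at (2, 4) — LHS = ln(8) ≈ 2.079, RHS = ln(2)·ln(4) ≈ 0.9609.
B: fails at (0, 1) — LHS = cos(1) ≈ 0.5403, RHS = cos(1) + 1 ≈ 1.54.
C: holds — e.g. at (0, 1), both sides equal 1.

Answer: C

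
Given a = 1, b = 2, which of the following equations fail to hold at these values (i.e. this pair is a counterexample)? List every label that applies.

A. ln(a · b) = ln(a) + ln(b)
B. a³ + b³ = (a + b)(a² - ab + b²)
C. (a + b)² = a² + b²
C

Evaluating each claim at the given values:
A. LHS = ln(2) ≈ 0.6931, RHS = ln(2) ≈ 0.6931 → holds here (LHS = RHS)
B. LHS = 9, RHS = 9 → holds here (LHS = RHS)
C. LHS = 9, RHS = 5 → fails here (LHS ≠ RHS)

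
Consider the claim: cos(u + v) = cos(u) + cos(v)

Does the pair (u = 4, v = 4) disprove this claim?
Substituting u = 4, v = 4:
LHS = cos(4 + 4) = cos(8) ≈ -0.1455
RHS = cos(4) + cos(4) = 2·cos(4) ≈ -1.307

Since LHS ≠ RHS, this pair disproves the claim.

Answer: Yes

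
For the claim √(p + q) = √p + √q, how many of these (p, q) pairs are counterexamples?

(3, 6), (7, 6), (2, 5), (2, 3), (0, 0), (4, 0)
4

Testing each pair:
(3, 6): LHS = 3, RHS = √(3) + √(6) ≈ 4.182 → counterexample
(7, 6): LHS = √(13) ≈ 3.606, RHS = √(6) + √(7) ≈ 5.095 → counterexample
(2, 5): LHS = √(7) ≈ 2.646, RHS = √(2) + √(5) ≈ 3.65 → counterexample
(2, 3): LHS = √(5) ≈ 2.236, RHS = √(2) + √(3) ≈ 3.146 → counterexample
(0, 0): LHS = 0, RHS = 0 → satisfies claim
(4, 0): LHS = 2, RHS = 2 → satisfies claim

That makes 4 counterexamples.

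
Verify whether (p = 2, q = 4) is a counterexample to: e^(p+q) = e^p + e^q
Yes

Substituting p = 2, q = 4:
LHS = e^(2+4) = e^6 ≈ 403.4
RHS = e^2 + e^4 ≈ 61.99

Since LHS ≠ RHS, this pair disproves the claim.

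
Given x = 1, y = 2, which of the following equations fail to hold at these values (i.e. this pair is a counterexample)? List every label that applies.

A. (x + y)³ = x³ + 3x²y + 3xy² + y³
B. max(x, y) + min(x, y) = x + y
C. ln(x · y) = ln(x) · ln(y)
Evaluating each claim at the given values:
A. LHS = 27, RHS = 27 → holds here (LHS = RHS)
B. LHS = 3, RHS = 3 → holds here (LHS = RHS)
C. LHS = ln(2) ≈ 0.6931, RHS = 0 → fails here (LHS ≠ RHS)

Answer: C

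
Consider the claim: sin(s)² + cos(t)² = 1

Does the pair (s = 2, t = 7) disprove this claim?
Substituting s = 2, t = 7:
LHS = sin(2)² + cos(7)² ≈ 1.395
RHS = 1

Since LHS ≠ RHS, this pair disproves the claim.

Answer: Yes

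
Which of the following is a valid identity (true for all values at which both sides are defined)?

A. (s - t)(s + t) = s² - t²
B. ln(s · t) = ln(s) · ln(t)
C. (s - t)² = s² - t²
A

A: holds — e.g. at (1, 2), both sides equal -3.
B: fails at (4, 6) — LHS = ln(24) ≈ 3.178, RHS = ln(4)·ln(6) ≈ 2.484.
C: fails at (6, 7) — LHS = 1, RHS = -13.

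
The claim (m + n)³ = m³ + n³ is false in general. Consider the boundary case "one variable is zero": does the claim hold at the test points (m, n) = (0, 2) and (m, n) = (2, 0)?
Yes, holds at both test points

At (0, 2): LHS = 8, RHS = 8 → equal
At (2, 0): LHS = 8, RHS = 8 → equal

So the claim does hold at both of these boundary points, even though it is not an identity.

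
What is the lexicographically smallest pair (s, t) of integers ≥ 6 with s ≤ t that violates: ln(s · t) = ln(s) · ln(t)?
Substituting (6, 6) into the claim:
LHS = ln(6 · 6) = ln(36) ≈ 3.584
RHS = ln(6) · ln(6) = ln(6)² ≈ 3.21

Since LHS ≠ RHS, this pair disproves the claim, and no lexicographically smaller pair (s ≤ t, integers ≥ 6) does.

For instance (8, 8) is also a counterexample (LHS = ln(64) ≈ 4.159, RHS = ln(8)² ≈ 4.324), but it's lexicographically larger.

Answer: (s, t) = (6, 6)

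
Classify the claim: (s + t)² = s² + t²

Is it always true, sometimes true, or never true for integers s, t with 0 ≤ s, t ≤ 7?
Sometimes true

It holds at (s, t) = (0, 6) (both sides equal 36), but fails at (s, t) = (6, 5) (LHS = 121, RHS = 61).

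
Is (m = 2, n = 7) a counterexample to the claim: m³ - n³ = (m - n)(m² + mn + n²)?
No

Substituting m = 2, n = 7:
LHS = 2³ - 7³ = -335
RHS = (2 - 7)(2² + 2·7 + 7²) = -335

The sides agree, so this pair does not disprove the claim.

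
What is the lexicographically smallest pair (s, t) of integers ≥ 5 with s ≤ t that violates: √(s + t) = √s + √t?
(s, t) = (5, 5)

Substituting (5, 5) into the claim:
LHS = √(5 + 5) = √(10) ≈ 3.162
RHS = √5 + √5 = 2·√(5) ≈ 4.472

Since LHS ≠ RHS, this pair disproves the claim, and no lexicographically smaller pair (s ≤ t, integers ≥ 5) does.

For instance (5, 9) is also a counterexample (LHS = √(14) ≈ 3.742, RHS = √(5) + 3 ≈ 5.236), but it's lexicographically larger.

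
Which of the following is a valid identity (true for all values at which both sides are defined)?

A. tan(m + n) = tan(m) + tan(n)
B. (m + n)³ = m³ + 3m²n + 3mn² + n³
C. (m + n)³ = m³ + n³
B

A: fails at (2, 3) — LHS = tan(5) ≈ -3.381, RHS = tan(2) + tan(3) ≈ -2.328.
B: holds — e.g. at (3, 3), both sides equal 216.
C: fails at (1, 2) — LHS = 27, RHS = 9.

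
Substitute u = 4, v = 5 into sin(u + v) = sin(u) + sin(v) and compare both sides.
LHS = sin(4 + 5) = sin(9) ≈ 0.4121
RHS = sin(4) + sin(5) ≈ -1.716

LHS ≠ RHS (they differ by about 2.128), so the equation does not hold here.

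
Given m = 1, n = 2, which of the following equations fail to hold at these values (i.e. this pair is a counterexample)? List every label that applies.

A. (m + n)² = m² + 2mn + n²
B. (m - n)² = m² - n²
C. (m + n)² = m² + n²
B, C

Evaluating each claim at the given values:
A. LHS = 9, RHS = 9 → holds here (LHS = RHS)
B. LHS = 1, RHS = -3 → fails here (LHS ≠ RHS)
C. LHS = 9, RHS = 5 → fails here (LHS ≠ RHS)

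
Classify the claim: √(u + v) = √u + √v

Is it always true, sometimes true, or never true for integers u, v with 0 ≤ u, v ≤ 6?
Sometimes true

It holds at (u, v) = (3, 0) (both sides equal √(3) ≈ 1.732), but fails at (u, v) = (1, 4) (LHS = √(5) ≈ 2.236, RHS = 3).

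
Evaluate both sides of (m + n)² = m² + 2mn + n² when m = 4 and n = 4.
LHS = (4 + 4)² = 64
RHS = 4² + 2·4·4 + 4² = 64

LHS = RHS: the two sides agree.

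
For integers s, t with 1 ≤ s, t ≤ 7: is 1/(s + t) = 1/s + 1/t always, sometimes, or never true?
Never true

The claim fails for every pair in the range. For instance at (s, t) = (3, 7): LHS = 1/10, RHS = 10/21.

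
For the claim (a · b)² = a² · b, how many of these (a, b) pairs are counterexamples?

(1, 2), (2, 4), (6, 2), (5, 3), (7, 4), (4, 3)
6

Testing each pair:
(1, 2): LHS = 4, RHS = 2 → counterexample
(2, 4): LHS = 64, RHS = 16 → counterexample
(6, 2): LHS = 144, RHS = 72 → counterexample
(5, 3): LHS = 225, RHS = 75 → counterexample
(7, 4): LHS = 784, RHS = 196 → counterexample
(4, 3): LHS = 144, RHS = 48 → counterexample

That makes 6 counterexamples.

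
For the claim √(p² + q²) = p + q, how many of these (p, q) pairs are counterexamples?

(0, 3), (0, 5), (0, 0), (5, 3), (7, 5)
Testing each pair:
(0, 3): LHS = 3, RHS = 3 → satisfies claim
(0, 5): LHS = 5, RHS = 5 → satisfies claim
(0, 0): LHS = 0, RHS = 0 → satisfies claim
(5, 3): LHS = √(34) ≈ 5.831, RHS = 8 → counterexample
(7, 5): LHS = √(74) ≈ 8.602, RHS = 12 → counterexample

That makes 2 counterexamples.

Answer: 2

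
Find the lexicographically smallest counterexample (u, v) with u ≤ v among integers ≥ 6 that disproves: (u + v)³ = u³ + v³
Substituting (6, 6) into the claim:
LHS = (6 + 6)³ = 1728
RHS = 6³ + 6³ = 432

Since LHS ≠ RHS, this pair disproves the claim, and no lexicographically smaller pair (u ≤ v, integers ≥ 6) does.

For instance (12, 13) is also a counterexample (LHS = 15625, RHS = 3925), but it's lexicographically larger.

Answer: (u, v) = (6, 6)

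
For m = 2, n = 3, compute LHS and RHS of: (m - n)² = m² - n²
LHS = (2 - 3)² = 1
RHS = 2² - 3² = -5

LHS ≠ RHS, so the equation does not hold here.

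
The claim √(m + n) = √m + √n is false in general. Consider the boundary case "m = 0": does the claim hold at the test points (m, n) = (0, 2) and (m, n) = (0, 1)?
At (0, 2): LHS = √(2) ≈ 1.414, RHS = √(2) ≈ 1.414 → equal
At (0, 1): LHS = 1, RHS = 1 → equal

So the claim does hold at both of these boundary points, even though it is not an identity.

Answer: Yes, holds at both test points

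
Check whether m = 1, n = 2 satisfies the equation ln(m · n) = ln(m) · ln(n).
Fails

Substituting m = 1, n = 2:

LHS = ln(1 · 2) = ln(2) ≈ 0.6931
RHS = ln(1) · ln(2) = 0

LHS ≠ RHS, so the equation does not hold at this point.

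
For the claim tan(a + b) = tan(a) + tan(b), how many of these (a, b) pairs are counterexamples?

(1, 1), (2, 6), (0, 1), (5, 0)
2

Testing each pair:
(1, 1): LHS = tan(2) ≈ -2.185, RHS = 2·tan(1) ≈ 3.115 → counterexample
(2, 6): LHS = tan(8) ≈ -6.8, RHS = tan(2) + tan(6) ≈ -2.476 → counterexample
(0, 1): LHS = tan(1) ≈ 1.557, RHS = tan(1) ≈ 1.557 → satisfies claim
(5, 0): LHS = tan(5) ≈ -3.381, RHS = tan(5) ≈ -3.381 → satisfies claim

That makes 2 counterexamples.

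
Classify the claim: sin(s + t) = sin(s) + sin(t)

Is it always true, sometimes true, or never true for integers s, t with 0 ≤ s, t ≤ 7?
It holds at (s, t) = (6, 0) (both sides equal sin(6) ≈ -0.2794), but fails at (s, t) = (6, 7) (LHS = sin(13) ≈ 0.4202, RHS = sin(6) + sin(7) ≈ 0.3776).

Answer: Sometimes true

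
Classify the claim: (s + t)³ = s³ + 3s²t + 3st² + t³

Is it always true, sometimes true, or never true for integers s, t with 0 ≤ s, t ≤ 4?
Always true

The identity holds for every pair in the range. For instance at (s, t) = (0, 2): both sides equal 8.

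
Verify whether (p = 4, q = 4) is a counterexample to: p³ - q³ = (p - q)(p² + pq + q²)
No

Substituting p = 4, q = 4:
LHS = 4³ - 4³ = 0
RHS = (4 - 4)(4² + 4·4 + 4²) = 0

The sides agree, so this pair does not disprove the claim.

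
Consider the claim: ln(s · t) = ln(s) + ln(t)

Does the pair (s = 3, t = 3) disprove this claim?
No

Substituting s = 3, t = 3:
LHS = ln(3 · 3) = ln(9) ≈ 2.197
RHS = ln(3) + ln(3) = 2·ln(3) ≈ 2.197

The sides agree, so this pair does not disprove the claim.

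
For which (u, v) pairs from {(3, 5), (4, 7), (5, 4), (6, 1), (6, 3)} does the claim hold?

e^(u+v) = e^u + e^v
None

Testing each pair:
(3, 5): LHS = e^8 ≈ 2981, RHS = e^3 + e^5 ≈ 168.5 → fails
(4, 7): LHS = e^11 ≈ 59874.1, RHS = e^4 + e^7 ≈ 1151 → fails
(5, 4): LHS = e^9 ≈ 8103, RHS = e^4 + e^5 ≈ 203 → fails
(6, 1): LHS = e^7 ≈ 1097, RHS = e + e^6 ≈ 406.1 → fails
(6, 3): LHS = e^9 ≈ 8103, RHS = e^3 + e^6 ≈ 423.5 → fails

No pair satisfies the claim.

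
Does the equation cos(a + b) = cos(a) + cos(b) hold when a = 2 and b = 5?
Fails

Substituting a = 2, b = 5:

LHS = cos(2 + 5) = cos(7) ≈ 0.7539
RHS = cos(2) + cos(5) ≈ -0.1325

LHS ≠ RHS, so the equation does not hold at this point.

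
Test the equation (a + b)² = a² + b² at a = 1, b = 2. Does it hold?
Fails

Substituting a = 1, b = 2:

LHS = (1 + 2)² = 9
RHS = 1² + 2² = 5

LHS ≠ RHS, so the equation does not hold at this point.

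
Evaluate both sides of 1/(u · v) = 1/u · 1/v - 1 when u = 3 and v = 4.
LHS = 1/(3 · 4) = 1/12
RHS = 1/3 · 1/4 - 1 = -11/12

LHS ≠ RHS, so the equation does not hold here.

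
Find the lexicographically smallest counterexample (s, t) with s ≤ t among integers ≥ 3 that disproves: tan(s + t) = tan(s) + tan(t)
Substituting (3, 3) into the claim:
LHS = tan(3 + 3) = tan(6) ≈ -0.291
RHS = tan(3) + tan(3) = 2·tan(3) ≈ -0.2851

Since LHS ≠ RHS, this pair disproves the claim, and no lexicographically smaller pair (s ≤ t, integers ≥ 3) does.

For instance (4, 6) is also a counterexample (LHS = tan(10) ≈ 0.6484, RHS = tan(6) + tan(4) ≈ 0.8668), but it's lexicographically larger.

Answer: (s, t) = (3, 3)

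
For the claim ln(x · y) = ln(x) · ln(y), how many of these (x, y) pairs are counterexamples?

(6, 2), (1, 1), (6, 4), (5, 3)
3

Testing each pair:
(6, 2): LHS = ln(12) ≈ 2.485, RHS = ln(2)·ln(6) ≈ 1.242 → counterexample
(1, 1): LHS = 0, RHS = 0 → satisfies claim
(6, 4): LHS = ln(24) ≈ 3.178, RHS = ln(4)·ln(6) ≈ 2.484 → counterexample
(5, 3): LHS = ln(15) ≈ 2.708, RHS = ln(3)·ln(5) ≈ 1.768 → counterexample

That makes 3 counterexamples.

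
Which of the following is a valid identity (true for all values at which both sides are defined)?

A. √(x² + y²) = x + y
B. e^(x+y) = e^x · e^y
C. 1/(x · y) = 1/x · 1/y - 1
B

A: fails at (4, 6) — LHS = 2·√(13) ≈ 7.211, RHS = 10.
B: holds — e.g. at (5, 8), both sides equal e^13 ≈ 442413.4.
C: fails at (2, 2) — LHS = 1/4, RHS = -3/4.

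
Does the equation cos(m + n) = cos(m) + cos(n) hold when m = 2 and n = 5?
Fails

Substituting m = 2, n = 5:

LHS = cos(2 + 5) = cos(7) ≈ 0.7539
RHS = cos(2) + cos(5) ≈ -0.1325

LHS ≠ RHS, so the equation does not hold at this point.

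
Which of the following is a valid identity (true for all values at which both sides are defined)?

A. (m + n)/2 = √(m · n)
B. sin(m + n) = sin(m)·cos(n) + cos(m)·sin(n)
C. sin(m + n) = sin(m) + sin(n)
A: fails at (2, 7) — LHS = 9/2, RHS = √(14) ≈ 3.742.
B: holds — e.g. at (2, 7), both sides equal sin(9) ≈ 0.4121.
C: fails at (3, 5) — LHS = sin(8) ≈ 0.9894, RHS = sin(5) + sin(3) ≈ -0.8178.

Answer: B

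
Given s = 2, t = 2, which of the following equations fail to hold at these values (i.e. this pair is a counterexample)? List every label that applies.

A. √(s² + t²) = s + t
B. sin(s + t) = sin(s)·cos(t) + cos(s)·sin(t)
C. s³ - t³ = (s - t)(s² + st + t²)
A

Evaluating each claim at the given values:
A. LHS = 2·√(2) ≈ 2.828, RHS = 4 → fails here (LHS ≠ RHS)
B. LHS = sin(4) ≈ -0.7568, RHS = 2·sin(2)·cos(2) ≈ -0.7568 → holds here (LHS = RHS)
C. LHS = 0, RHS = 0 → holds here (LHS = RHS)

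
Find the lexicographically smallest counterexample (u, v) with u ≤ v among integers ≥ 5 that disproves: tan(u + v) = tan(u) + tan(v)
Substituting (5, 5) into the claim:
LHS = tan(5 + 5) = tan(10) ≈ 0.6484
RHS = tan(5) + tan(5) = 2·tan(5) ≈ -6.761

Since LHS ≠ RHS, this pair disproves the claim, and no lexicographically smaller pair (u ≤ v, integers ≥ 5) does.

For instance (5, 7) is also a counterexample (LHS = tan(12) ≈ -0.6359, RHS = tan(5) + tan(7) ≈ -2.509), but it's lexicographically larger.

Answer: (u, v) = (5, 5)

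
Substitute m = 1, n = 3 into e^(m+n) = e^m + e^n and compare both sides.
LHS = e^(1+3) = e^4 ≈ 54.6
RHS = e^1 + e^3 = e + e^3 ≈ 22.8

LHS ≠ RHS (they differ by about 31.79), so the equation does not hold here.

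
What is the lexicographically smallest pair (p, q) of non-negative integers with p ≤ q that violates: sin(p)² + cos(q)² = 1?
(p, q) = (0, 1)

Substituting (0, 1) into the claim:
LHS = sin(0)² + cos(1)² = cos(1)² ≈ 0.2919
RHS = 1

Since LHS ≠ RHS, this pair disproves the claim, and no lexicographically smaller pair (p ≤ q, non-negative integers) does.

For instance (2, 7) is also a counterexample (LHS = cos(7)² + sin(2)² ≈ 1.395, RHS = 1), but it's lexicographically larger.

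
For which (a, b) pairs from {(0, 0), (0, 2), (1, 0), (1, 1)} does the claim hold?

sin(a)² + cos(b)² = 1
(0, 0), (1, 1)

Testing each pair:
(0, 0): LHS = 1, RHS = 1 → holds
(0, 2): LHS = cos(2)² ≈ 0.1732, RHS = 1 → fails
(1, 0): LHS = sin(1)² + 1 ≈ 1.708, RHS = 1 → fails
(1, 1): LHS = cos(1)² + sin(1)² = 1, RHS = 1 → holds

2 of 4 pairs satisfy the claim.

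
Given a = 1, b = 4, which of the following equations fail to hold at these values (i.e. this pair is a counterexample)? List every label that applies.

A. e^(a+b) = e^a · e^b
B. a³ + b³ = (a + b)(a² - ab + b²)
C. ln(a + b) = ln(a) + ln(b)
C

Evaluating each claim at the given values:
A. LHS = e^5 ≈ 148.4, RHS = e^5 ≈ 148.4 → holds here (LHS = RHS)
B. LHS = 65, RHS = 65 → holds here (LHS = RHS)
C. LHS = ln(5) ≈ 1.609, RHS = ln(4) ≈ 1.386 → fails here (LHS ≠ RHS)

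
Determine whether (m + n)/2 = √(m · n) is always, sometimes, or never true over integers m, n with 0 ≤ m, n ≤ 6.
It holds at (m, n) = (0, 0) (both sides equal 0), but fails at (m, n) = (3, 5) (LHS = 4, RHS = √(15) ≈ 3.873).

Answer: Sometimes true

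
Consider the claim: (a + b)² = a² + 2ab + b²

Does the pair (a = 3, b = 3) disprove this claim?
Substituting a = 3, b = 3:
LHS = (3 + 3)² = 36
RHS = 3² + 2·3·3 + 3² = 36

The sides agree, so this pair does not disprove the claim.

Answer: No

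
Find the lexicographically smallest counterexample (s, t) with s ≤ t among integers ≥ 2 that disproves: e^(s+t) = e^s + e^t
(s, t) = (2, 2)

Substituting (2, 2) into the claim:
LHS = e^(2+2) = e^4 ≈ 54.6
RHS = e^2 + e^2 = 2·e^2 ≈ 14.78

Since LHS ≠ RHS, this pair disproves the claim, and no lexicographically smaller pair (s ≤ t, integers ≥ 2) does.

For instance (3, 4) is also a counterexample (LHS = e^7 ≈ 1097, RHS = e^3 + e^4 ≈ 74.68), but it's lexicographically larger.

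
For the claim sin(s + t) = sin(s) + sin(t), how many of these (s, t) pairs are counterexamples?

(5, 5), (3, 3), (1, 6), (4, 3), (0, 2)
Testing each pair:
(5, 5): LHS = sin(10) ≈ -0.544, RHS = 2·sin(5) ≈ -1.918 → counterexample
(3, 3): LHS = sin(6) ≈ -0.2794, RHS = 2·sin(3) ≈ 0.2822 → counterexample
(1, 6): LHS = sin(7) ≈ 0.657, RHS = sin(6) + sin(1) ≈ 0.5621 → counterexample
(4, 3): LHS = sin(7) ≈ 0.657, RHS = sin(4) + sin(3) ≈ -0.6157 → counterexample
(0, 2): LHS = sin(2) ≈ 0.9093, RHS = sin(2) ≈ 0.9093 → satisfies claim

That makes 4 counterexamples.

Answer: 4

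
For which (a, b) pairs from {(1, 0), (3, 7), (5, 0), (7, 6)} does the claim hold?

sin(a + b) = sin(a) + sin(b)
(1, 0), (5, 0)

Testing each pair:
(1, 0): LHS = sin(1) ≈ 0.8415, RHS = sin(1) ≈ 0.8415 → holds
(3, 7): LHS = sin(10) ≈ -0.544, RHS = sin(3) + sin(7) ≈ 0.7981 → fails
(5, 0): LHS = sin(5) ≈ -0.9589, RHS = sin(5) ≈ -0.9589 → holds
(7, 6): LHS = sin(13) ≈ 0.4202, RHS = sin(6) + sin(7) ≈ 0.3776 → fails

2 of 4 pairs satisfy the claim.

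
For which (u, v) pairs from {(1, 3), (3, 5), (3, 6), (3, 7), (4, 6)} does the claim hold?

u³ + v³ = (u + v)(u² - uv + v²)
All pairs

Testing each pair:
(1, 3): LHS = 28, RHS = 28 → holds
(3, 5): LHS = 152, RHS = 152 → holds
(3, 6): LHS = 243, RHS = 243 → holds
(3, 7): LHS = 370, RHS = 370 → holds
(4, 6): LHS = 280, RHS = 280 → holds

Every pair satisfies the claim.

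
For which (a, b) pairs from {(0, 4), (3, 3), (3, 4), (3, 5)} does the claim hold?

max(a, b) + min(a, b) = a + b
All pairs

Testing each pair:
(0, 4): LHS = 4, RHS = 4 → holds
(3, 3): LHS = 6, RHS = 6 → holds
(3, 4): LHS = 7, RHS = 7 → holds
(3, 5): LHS = 8, RHS = 8 → holds

Every pair satisfies the claim.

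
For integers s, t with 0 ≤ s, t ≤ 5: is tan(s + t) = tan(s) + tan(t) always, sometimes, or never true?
It holds at (s, t) = (4, 0) (both sides equal tan(4) ≈ 1.158), but fails at (s, t) = (4, 1) (LHS = tan(5) ≈ -3.381, RHS = tan(4) + tan(1) ≈ 2.715).

Answer: Sometimes true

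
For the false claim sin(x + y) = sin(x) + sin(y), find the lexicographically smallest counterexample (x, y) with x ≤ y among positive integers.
(x, y) = (1, 1)

Substituting (1, 1) into the claim:
LHS = sin(1 + 1) = sin(2) ≈ 0.9093
RHS = sin(1) + sin(1) = 2·sin(1) ≈ 1.683

Since LHS ≠ RHS, this pair disproves the claim, and no lexicographically smaller pair (x ≤ y, positive integers) does.

For instance (2, 7) is also a counterexample (LHS = sin(9) ≈ 0.4121, RHS = sin(7) + sin(2) ≈ 1.566), but it's lexicographically larger.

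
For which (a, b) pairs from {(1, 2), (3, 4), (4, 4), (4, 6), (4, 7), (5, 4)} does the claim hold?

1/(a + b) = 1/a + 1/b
Testing each pair:
(1, 2): LHS = 1/3, RHS = 3/2 → fails
(3, 4): LHS = 1/7, RHS = 7/12 → fails
(4, 4): LHS = 1/8, RHS = 1/2 → fails
(4, 6): LHS = 1/10, RHS = 5/12 → fails
(4, 7): LHS = 1/11, RHS = 11/28 → fails
(5, 4): LHS = 1/9, RHS = 9/20 → fails

No pair satisfies the claim.

Answer: None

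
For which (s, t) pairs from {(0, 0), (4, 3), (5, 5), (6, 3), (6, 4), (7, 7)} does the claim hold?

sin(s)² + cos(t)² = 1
(0, 0), (5, 5), (7, 7)

Testing each pair:
(0, 0): LHS = 1, RHS = 1 → holds
(4, 3): LHS = sin(4)² + cos(3)² ≈ 1.553, RHS = 1 → fails
(5, 5): LHS = cos(5)² + sin(5)² = 1, RHS = 1 → holds
(6, 3): LHS = sin(6)² + cos(3)² ≈ 1.058, RHS = 1 → fails
(6, 4): LHS = sin(6)² + cos(4)² ≈ 0.5053, RHS = 1 → fails
(7, 7): LHS = sin(7)² + cos(7)² = 1, RHS = 1 → holds

3 of 6 pairs satisfy the claim.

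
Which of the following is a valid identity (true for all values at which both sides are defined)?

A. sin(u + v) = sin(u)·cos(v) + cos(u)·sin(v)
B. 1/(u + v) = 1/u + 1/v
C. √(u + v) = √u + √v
A: holds — e.g. at (3, 7), both sides equal sin(10) ≈ -0.544.
B: fails at (2, 2) — LHS = 1/4, RHS = 1.
C: fails at (2, 4) — LHS = √(6) ≈ 2.449, RHS = √(2) + 2 ≈ 3.414.

Answer: A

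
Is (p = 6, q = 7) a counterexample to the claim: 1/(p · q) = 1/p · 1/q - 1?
Substituting p = 6, q = 7:
LHS = 1/(6 · 7) = 1/42
RHS = 1/6 · 1/7 - 1 = -41/42

Since LHS ≠ RHS, this pair disproves the claim.

Answer: Yes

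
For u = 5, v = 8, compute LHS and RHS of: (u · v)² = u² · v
LHS = (5 · 8)² = 1600
RHS = 5² · 8 = 200

LHS ≠ RHS, so the equation does not hold here.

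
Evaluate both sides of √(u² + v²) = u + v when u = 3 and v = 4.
LHS = √(3² + 4²) = 5
RHS = 3 + 4 = 7

LHS ≠ RHS, so the equation does not hold here.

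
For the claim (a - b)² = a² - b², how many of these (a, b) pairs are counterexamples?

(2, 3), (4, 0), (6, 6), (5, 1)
Testing each pair:
(2, 3): LHS = 1, RHS = -5 → counterexample
(4, 0): LHS = 16, RHS = 16 → satisfies claim
(6, 6): LHS = 0, RHS = 0 → satisfies claim
(5, 1): LHS = 16, RHS = 24 → counterexample

That makes 2 counterexamples.

Answer: 2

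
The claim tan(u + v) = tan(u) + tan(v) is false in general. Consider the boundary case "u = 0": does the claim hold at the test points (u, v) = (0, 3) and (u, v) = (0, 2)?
Yes, holds at both test points

At (0, 3): LHS = tan(3) ≈ -0.1425, RHS = tan(3) ≈ -0.1425 → equal
At (0, 2): LHS = tan(2) ≈ -2.185, RHS = tan(2) ≈ -2.185 → equal

So the claim does hold at both of these boundary points, even though it is not an identity.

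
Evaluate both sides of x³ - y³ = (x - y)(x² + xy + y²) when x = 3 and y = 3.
LHS = 3³ - 3³ = 0
RHS = (3 - 3)(3² + 3·3 + 3²) = 0

LHS = RHS: the two sides agree.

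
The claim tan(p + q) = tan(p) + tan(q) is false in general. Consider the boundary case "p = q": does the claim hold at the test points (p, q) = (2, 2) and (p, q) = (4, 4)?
At (2, 2): LHS = tan(4) ≈ 1.158 ≠ RHS = 2·tan(2) ≈ -4.37
At (4, 4): LHS = tan(8) ≈ -6.8 ≠ RHS = 2·tan(4) ≈ 2.316

Answer: No, fails at both test points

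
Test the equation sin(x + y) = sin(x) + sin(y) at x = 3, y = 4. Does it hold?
Fails

Substituting x = 3, y = 4:

LHS = sin(3 + 4) = sin(7) ≈ 0.657
RHS = sin(3) + sin(4) ≈ -0.6157

LHS ≠ RHS, so the equation does not hold at this point.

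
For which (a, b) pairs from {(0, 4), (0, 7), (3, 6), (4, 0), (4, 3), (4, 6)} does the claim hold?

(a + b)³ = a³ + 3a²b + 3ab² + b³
All pairs

Testing each pair:
(0, 4): LHS = 64, RHS = 64 → holds
(0, 7): LHS = 343, RHS = 343 → holds
(3, 6): LHS = 729, RHS = 729 → holds
(4, 0): LHS = 64, RHS = 64 → holds
(4, 3): LHS = 343, RHS = 343 → holds
(4, 6): LHS = 1000, RHS = 1000 → holds

Every pair satisfies the claim.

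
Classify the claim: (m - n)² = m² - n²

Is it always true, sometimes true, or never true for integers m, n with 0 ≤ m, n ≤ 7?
Sometimes true

It holds at (m, n) = (2, 2) (both sides equal 0), but fails at (m, n) = (6, 1) (LHS = 25, RHS = 35).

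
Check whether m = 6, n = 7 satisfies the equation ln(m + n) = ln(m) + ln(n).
Fails

Substituting m = 6, n = 7:

LHS = ln(6 + 7) = ln(13) ≈ 2.565
RHS = ln(6) + ln(7) ≈ 3.738

LHS ≠ RHS, so the equation does not hold at this point.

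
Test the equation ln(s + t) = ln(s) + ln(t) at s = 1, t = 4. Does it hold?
Fails

Substituting s = 1, t = 4:

LHS = ln(1 + 4) = ln(5) ≈ 1.609
RHS = ln(1) + ln(4) = ln(4) ≈ 1.386

LHS ≠ RHS, so the equation does not hold at this point.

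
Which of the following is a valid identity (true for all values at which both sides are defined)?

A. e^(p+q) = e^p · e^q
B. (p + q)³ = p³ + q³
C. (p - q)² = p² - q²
A: holds — e.g. at (5, 5), both sides equal e^10 ≈ 22026.5.
B: fails at (4, 5) — LHS = 729, RHS = 189.
C: fails at (1, 4) — LHS = 9, RHS = -15.

Answer: A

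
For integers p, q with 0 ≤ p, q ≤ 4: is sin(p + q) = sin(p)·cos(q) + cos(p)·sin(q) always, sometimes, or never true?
The identity holds for every pair in the range. For instance at (p, q) = (3, 0): both sides equal sin(3) ≈ 0.1411.

Answer: Always true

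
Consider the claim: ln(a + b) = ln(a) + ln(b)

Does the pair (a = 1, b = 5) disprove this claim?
Yes

Substituting a = 1, b = 5:
LHS = ln(1 + 5) = ln(6) ≈ 1.792
RHS = ln(1) + ln(5) = ln(5) ≈ 1.609

Since LHS ≠ RHS, this pair disproves the claim.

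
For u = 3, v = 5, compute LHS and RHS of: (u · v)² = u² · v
LHS = (3 · 5)² = 225
RHS = 3² · 5 = 45

LHS ≠ RHS, so the equation does not hold here.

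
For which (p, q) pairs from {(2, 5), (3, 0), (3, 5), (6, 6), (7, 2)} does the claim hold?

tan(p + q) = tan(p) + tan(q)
(3, 0)

Testing each pair:
(2, 5): LHS = tan(7) ≈ 0.8714, RHS = tan(5) + tan(2) ≈ -5.566 → fails
(3, 0): LHS = tan(3) ≈ -0.1425, RHS = tan(3) ≈ -0.1425 → holds
(3, 5): LHS = tan(8) ≈ -6.8, RHS = tan(5) + tan(3) ≈ -3.523 → fails
(6, 6): LHS = tan(12) ≈ -0.6359, RHS = 2·tan(6) ≈ -0.582 → fails
(7, 2): LHS = tan(9) ≈ -0.4523, RHS = tan(2) + tan(7) ≈ -1.314 → fails

1 of 5 pairs satisfies the claim.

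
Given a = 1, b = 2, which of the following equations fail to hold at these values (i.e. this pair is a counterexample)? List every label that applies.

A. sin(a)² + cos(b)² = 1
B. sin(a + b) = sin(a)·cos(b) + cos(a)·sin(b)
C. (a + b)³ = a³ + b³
A, C

Evaluating each claim at the given values:
A. LHS = cos(2)² + sin(1)² ≈ 0.8813, RHS = 1 → fails here (LHS ≠ RHS)
B. LHS = sin(3) ≈ 0.1411, RHS = sin(1)·cos(2) + sin(2)·cos(1) ≈ 0.1411 → holds here (LHS = RHS)
C. LHS = 27, RHS = 9 → fails here (LHS ≠ RHS)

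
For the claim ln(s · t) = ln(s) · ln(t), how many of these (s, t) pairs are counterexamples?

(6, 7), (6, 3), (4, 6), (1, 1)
Testing each pair:
(6, 7): LHS = ln(42) ≈ 3.738, RHS = ln(6)·ln(7) ≈ 3.487 → counterexample
(6, 3): LHS = ln(18) ≈ 2.89, RHS = ln(3)·ln(6) ≈ 1.968 → counterexample
(4, 6): LHS = ln(24) ≈ 3.178, RHS = ln(4)·ln(6) ≈ 2.484 → counterexample
(1, 1): LHS = 0, RHS = 0 → satisfies claim

That makes 3 counterexamples.

Answer: 3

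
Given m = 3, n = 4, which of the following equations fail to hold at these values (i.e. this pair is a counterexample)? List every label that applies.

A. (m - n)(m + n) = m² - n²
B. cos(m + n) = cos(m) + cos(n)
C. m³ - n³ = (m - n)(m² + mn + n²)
B

Evaluating each claim at the given values:
A. LHS = -7, RHS = -7 → holds here (LHS = RHS)
B. LHS = cos(7) ≈ 0.7539, RHS = cos(3) + cos(4) ≈ -1.644 → fails here (LHS ≠ RHS)
C. LHS = -37, RHS = -37 → holds here (LHS = RHS)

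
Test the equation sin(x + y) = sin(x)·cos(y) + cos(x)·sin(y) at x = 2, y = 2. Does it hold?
Substituting x = 2, y = 2:

LHS = sin(2 + 2) = sin(4) ≈ -0.7568
RHS = sin(2)·cos(2) + cos(2)·sin(2) = 2·sin(2)·cos(2) ≈ -0.7568

LHS = RHS, so the equation holds at this point.

Answer: Holds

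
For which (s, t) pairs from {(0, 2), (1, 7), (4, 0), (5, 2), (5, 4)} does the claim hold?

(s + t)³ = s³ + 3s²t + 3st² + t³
All pairs

Testing each pair:
(0, 2): LHS = 8, RHS = 8 → holds
(1, 7): LHS = 512, RHS = 512 → holds
(4, 0): LHS = 64, RHS = 64 → holds
(5, 2): LHS = 343, RHS = 343 → holds
(5, 4): LHS = 729, RHS = 729 → holds

Every pair satisfies the claim.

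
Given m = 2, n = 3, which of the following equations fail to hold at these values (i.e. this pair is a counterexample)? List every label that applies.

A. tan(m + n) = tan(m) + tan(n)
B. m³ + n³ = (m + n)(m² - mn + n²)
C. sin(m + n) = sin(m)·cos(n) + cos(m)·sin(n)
Evaluating each claim at the given values:
A. LHS = tan(5) ≈ -3.381, RHS = tan(2) + tan(3) ≈ -2.328 → fails here (LHS ≠ RHS)
B. LHS = 35, RHS = 35 → holds here (LHS = RHS)
C. LHS = sin(5) ≈ -0.9589, RHS = sin(2)·cos(3) + sin(3)·cos(2) ≈ -0.9589 → holds here (LHS = RHS)

Answer: A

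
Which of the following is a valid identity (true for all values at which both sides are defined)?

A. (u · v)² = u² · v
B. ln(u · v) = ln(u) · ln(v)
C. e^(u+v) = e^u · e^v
A: fails at (3, 3) — LHS = 81, RHS = 27.
B: fails at (1, 3) — LHS = ln(3) ≈ 1.099, RHS = 0.
C: holds — e.g. at (0, 1), both sides equal e ≈ 2.718.

Answer: C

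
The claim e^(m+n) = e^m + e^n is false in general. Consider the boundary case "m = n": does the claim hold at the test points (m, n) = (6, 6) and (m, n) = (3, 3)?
At (6, 6): LHS = e^12 ≈ 162754.8 ≠ RHS = 2·e^6 ≈ 806.9
At (3, 3): LHS = e^6 ≈ 403.4 ≠ RHS = 2·e^3 ≈ 40.17

Answer: No, fails at both test points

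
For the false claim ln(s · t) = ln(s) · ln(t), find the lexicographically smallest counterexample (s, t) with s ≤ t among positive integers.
(s, t) = (1, 2)

Substituting (1, 2) into the claim:
LHS = ln(1 · 2) = ln(2) ≈ 0.6931
RHS = ln(1) · ln(2) = 0

Since LHS ≠ RHS, this pair disproves the claim, and no lexicographically smaller pair (s ≤ t, positive integers) does.

For instance (3, 4) is also a counterexample (LHS = ln(12) ≈ 2.485, RHS = ln(3)·ln(4) ≈ 1.523), but it's lexicographically larger.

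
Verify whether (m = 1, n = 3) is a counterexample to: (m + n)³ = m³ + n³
Yes

Substituting m = 1, n = 3:
LHS = (1 + 3)³ = 64
RHS = 1³ + 3³ = 28

Since LHS ≠ RHS, this pair disproves the claim.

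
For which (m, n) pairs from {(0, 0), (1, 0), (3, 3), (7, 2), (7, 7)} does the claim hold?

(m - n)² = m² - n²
Testing each pair:
(0, 0): LHS = 0, RHS = 0 → holds
(1, 0): LHS = 1, RHS = 1 → holds
(3, 3): LHS = 0, RHS = 0 → holds
(7, 2): LHS = 25, RHS = 45 → fails
(7, 7): LHS = 0, RHS = 0 → holds

4 of 5 pairs satisfy the claim.

Answer: (0, 0), (1, 0), (3, 3), (7, 7)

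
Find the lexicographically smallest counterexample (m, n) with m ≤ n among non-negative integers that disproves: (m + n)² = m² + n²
(m, n) = (1, 1)

At (0, 1): both sides equal 1, so it holds there.
At (0, 4): both sides equal 16, so it holds there.

Substituting (1, 1) into the claim:
LHS = (1 + 1)² = 4
RHS = 1² + 1² = 2

Since LHS ≠ RHS, this pair disproves the claim, and no lexicographically smaller pair (m ≤ n, non-negative integers) does.

For instance (3, 3) is also a counterexample (LHS = 36, RHS = 18), but it's lexicographically larger.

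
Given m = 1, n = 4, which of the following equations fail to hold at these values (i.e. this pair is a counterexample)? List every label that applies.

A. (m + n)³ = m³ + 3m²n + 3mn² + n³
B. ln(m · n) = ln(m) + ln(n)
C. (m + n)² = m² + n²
C

Evaluating each claim at the given values:
A. LHS = 125, RHS = 125 → holds here (LHS = RHS)
B. LHS = ln(4) ≈ 1.386, RHS = ln(4) ≈ 1.386 → holds here (LHS = RHS)
C. LHS = 25, RHS = 17 → fails here (LHS ≠ RHS)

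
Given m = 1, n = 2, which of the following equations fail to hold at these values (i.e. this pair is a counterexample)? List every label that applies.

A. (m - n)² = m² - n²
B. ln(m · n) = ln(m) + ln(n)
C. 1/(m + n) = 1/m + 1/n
Evaluating each claim at the given values:
A. LHS = 1, RHS = -3 → fails here (LHS ≠ RHS)
B. LHS = ln(2) ≈ 0.6931, RHS = ln(2) ≈ 0.6931 → holds here (LHS = RHS)
C. LHS = 1/3, RHS = 3/2 → fails here (LHS ≠ RHS)

Answer: A, C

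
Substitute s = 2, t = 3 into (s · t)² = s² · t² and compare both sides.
LHS = (2 · 3)² = 36
RHS = 2² · 3² = 36

LHS = RHS: the two sides agree.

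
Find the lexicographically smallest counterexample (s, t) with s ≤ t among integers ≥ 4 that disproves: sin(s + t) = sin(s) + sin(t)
(s, t) = (4, 4)

Substituting (4, 4) into the claim:
LHS = sin(4 + 4) = sin(8) ≈ 0.9894
RHS = sin(4) + sin(4) = 2·sin(4) ≈ -1.514

Since LHS ≠ RHS, this pair disproves the claim, and no lexicographically smaller pair (s ≤ t, integers ≥ 4) does.

For instance (4, 5) is also a counterexample (LHS = sin(9) ≈ 0.4121, RHS = sin(5) + sin(4) ≈ -1.716), but it's lexicographically larger.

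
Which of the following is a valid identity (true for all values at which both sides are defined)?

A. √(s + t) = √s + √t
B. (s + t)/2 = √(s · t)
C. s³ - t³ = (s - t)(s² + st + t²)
C

A: fails at (6, 7) — LHS = √(13) ≈ 3.606, RHS = √(6) + √(7) ≈ 5.095.
B: fails at (5, 8) — LHS = 13/2, RHS = 2·√(10) ≈ 6.325.
C: holds — e.g. at (3, 7), both sides equal -316.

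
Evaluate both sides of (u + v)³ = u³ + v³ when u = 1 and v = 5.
LHS = (1 + 5)³ = 216
RHS = 1³ + 5³ = 126

LHS ≠ RHS, so the equation does not hold here.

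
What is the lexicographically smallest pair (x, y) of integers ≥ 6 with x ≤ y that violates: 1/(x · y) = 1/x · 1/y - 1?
Substituting (6, 6) into the claim:
LHS = 1/(6 · 6) = 1/36
RHS = 1/6 · 1/6 - 1 = -35/36

Since LHS ≠ RHS, this pair disproves the claim, and no lexicographically smaller pair (x ≤ y, integers ≥ 6) does.

For instance (6, 8) is also a counterexample (LHS = 1/48, RHS = -47/48), but it's lexicographically larger.

Answer: (x, y) = (6, 6)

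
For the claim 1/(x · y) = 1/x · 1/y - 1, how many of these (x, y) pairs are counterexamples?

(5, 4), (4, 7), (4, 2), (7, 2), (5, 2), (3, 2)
Testing each pair:
(5, 4): LHS = 1/20, RHS = -19/20 → counterexample
(4, 7): LHS = 1/28, RHS = -27/28 → counterexample
(4, 2): LHS = 1/8, RHS = -7/8 → counterexample
(7, 2): LHS = 1/14, RHS = -13/14 → counterexample
(5, 2): LHS = 1/10, RHS = -9/10 → counterexample
(3, 2): LHS = 1/6, RHS = -5/6 → counterexample

That makes 6 counterexamples.

Answer: 6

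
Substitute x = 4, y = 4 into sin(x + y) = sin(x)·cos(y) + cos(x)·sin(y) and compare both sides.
LHS = sin(4 + 4) = sin(8) ≈ 0.9894
RHS = sin(4)·cos(4) + cos(4)·sin(4) = 2·sin(4)·cos(4) ≈ 0.9894

LHS = RHS: the two sides agree.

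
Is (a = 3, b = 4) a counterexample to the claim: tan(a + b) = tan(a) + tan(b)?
Substituting a = 3, b = 4:
LHS = tan(3 + 4) = tan(7) ≈ 0.8714
RHS = tan(3) + tan(4) ≈ 1.015

Since LHS ≠ RHS, this pair disproves the claim.

Answer: Yes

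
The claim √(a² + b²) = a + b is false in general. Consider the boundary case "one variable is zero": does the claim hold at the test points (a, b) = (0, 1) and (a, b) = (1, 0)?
At (0, 1): LHS = 1, RHS = 1 → equal
At (1, 0): LHS = 1, RHS = 1 → equal

So the claim does hold at both of these boundary points, even though it is not an identity.

Answer: Yes, holds at both test points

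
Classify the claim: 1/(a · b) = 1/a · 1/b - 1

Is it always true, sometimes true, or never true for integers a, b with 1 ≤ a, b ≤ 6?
Never true

The claim fails for every pair in the range. For instance at (a, b) = (2, 2): LHS = 1/4, RHS = -3/4.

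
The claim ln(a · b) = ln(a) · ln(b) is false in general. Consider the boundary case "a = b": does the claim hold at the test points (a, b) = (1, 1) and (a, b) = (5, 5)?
Only at (1, 1)

At (1, 1): LHS = 0, RHS = 0 → equal
At (5, 5): LHS = ln(25) ≈ 3.219 ≠ RHS = ln(5)² ≈ 2.59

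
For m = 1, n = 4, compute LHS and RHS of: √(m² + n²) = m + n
LHS = √(1² + 4²) = √(17) ≈ 4.123
RHS = 1 + 4 = 5

LHS ≠ RHS (they differ by about 0.8769), so the equation does not hold here.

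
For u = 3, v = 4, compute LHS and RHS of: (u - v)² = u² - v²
LHS = (3 - 4)² = 1
RHS = 3² - 4² = -7

LHS ≠ RHS, so the equation does not hold here.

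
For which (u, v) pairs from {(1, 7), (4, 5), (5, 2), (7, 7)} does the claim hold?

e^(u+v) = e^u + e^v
Testing each pair:
(1, 7): LHS = e^8 ≈ 2981, RHS = e + e^7 ≈ 1099 → fails
(4, 5): LHS = e^9 ≈ 8103, RHS = e^4 + e^5 ≈ 203 → fails
(5, 2): LHS = e^7 ≈ 1097, RHS = e^2 + e^5 ≈ 155.8 → fails
(7, 7): LHS = e^14 ≈ 1202604.3, RHS = 2·e^7 ≈ 2193 → fails

No pair satisfies the claim.

Answer: None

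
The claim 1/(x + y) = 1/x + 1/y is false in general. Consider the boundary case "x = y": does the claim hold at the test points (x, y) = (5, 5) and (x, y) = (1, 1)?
No, fails at both test points

At (5, 5): LHS = 1/10 ≠ RHS = 2/5
At (1, 1): LHS = 1/2 ≠ RHS = 2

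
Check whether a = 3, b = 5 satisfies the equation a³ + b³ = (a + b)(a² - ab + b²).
Substituting a = 3, b = 5:

LHS = 3³ + 5³ = 152
RHS = (3 + 5)(3² - 3·5 + 5²) = 152

LHS = RHS, so the equation holds at this point.

Answer: Holds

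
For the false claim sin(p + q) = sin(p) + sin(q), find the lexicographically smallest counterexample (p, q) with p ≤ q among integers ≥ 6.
(p, q) = (6, 6)

Substituting (6, 6) into the claim:
LHS = sin(6 + 6) = sin(12) ≈ -0.5366
RHS = sin(6) + sin(6) = 2·sin(6) ≈ -0.5588

Since LHS ≠ RHS, this pair disproves the claim, and no lexicographically smaller pair (p ≤ q, integers ≥ 6) does.

For instance (11, 12) is also a counterexample (LHS = sin(23) ≈ -0.8462, RHS = sin(11) + sin(12) ≈ -1.537), but it's lexicographically larger.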